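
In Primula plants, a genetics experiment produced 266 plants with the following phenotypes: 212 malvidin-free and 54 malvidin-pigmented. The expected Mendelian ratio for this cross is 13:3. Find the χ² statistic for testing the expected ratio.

Expected counts for N = 266 under a 13:3 ratio (total parts = 16):
  malvidin-free: 266 × 13/16 = 216.125
  malvidin-pigmented: 266 × 3/16 = 49.875
χ² = Σ (O − E)² / E
  malvidin-free: (212 − 216.125)² / 216.125 = 0.0787
  malvidin-pigmented: (54 − 49.875)² / 49.875 = 0.3412
χ² = 0.0787 + 0.3412 = 0.4199 ≈ 0.420

0.420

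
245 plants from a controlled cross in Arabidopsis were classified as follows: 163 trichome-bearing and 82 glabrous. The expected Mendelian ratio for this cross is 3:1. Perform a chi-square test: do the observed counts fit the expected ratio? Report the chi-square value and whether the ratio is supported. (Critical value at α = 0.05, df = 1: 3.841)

Total ratio parts = 4. Expected numbers out of 245:
  trichome-bearing: 245 × 3/4 = 183.75
  glabrous: 245 × 1/4 = 61.25
χ² = Σ (O − E)² / E
  trichome-bearing: (163 − 183.75)² / 183.75 = 2.3432
  glabrous: (82 − 61.25)² / 61.25 = 7.0296
χ² = 2.3432 + 7.0296 = 9.3728 ≈ 9.373
Degrees of freedom = 2 − 1 = 1; critical value at α = 0.05 is 3.841.
Since 9.373 > 3.841, we reject the null hypothesis — the data do not fit the 3:1 ratio.

9.373; not consistent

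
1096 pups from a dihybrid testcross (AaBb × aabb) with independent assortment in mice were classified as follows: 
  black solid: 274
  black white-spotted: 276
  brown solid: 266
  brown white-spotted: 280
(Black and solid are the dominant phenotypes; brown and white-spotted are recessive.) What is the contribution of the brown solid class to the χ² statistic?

A dihybrid testcross with independent assortment gives a 1:1:1:1 ratio.
Expected counts for N = 1096 under a 1:1:1:1 ratio (total parts = 4):
  black solid: 1096 × 1/4 = 274
  black white-spotted: 1096 × 1/4 = 274
  brown solid: 1096 × 1/4 = 274
  brown white-spotted: 1096 × 1/4 = 274
Contribution of brown solid: (266 − 274)² / 274 = 0.2336

0.234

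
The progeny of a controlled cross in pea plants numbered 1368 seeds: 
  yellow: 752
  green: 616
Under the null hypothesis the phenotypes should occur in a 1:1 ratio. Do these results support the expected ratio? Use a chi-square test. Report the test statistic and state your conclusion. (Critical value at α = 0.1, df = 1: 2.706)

Total ratio parts = 2. Expected numbers out of 1368:
  yellow: 1368 × 1/2 = 684
  green: 1368 × 1/2 = 684
χ² = Σ (O − E)² / E
  yellow: (752 − 684)² / 684 = 6.7602
  green: (616 − 684)² / 684 = 6.7602
χ² = 6.7602 + 6.7602 = 13.5204 ≈ 13.520
Degrees of freedom = 2 − 1 = 1; critical value at α = 0.1 is 2.706.
Since 13.520 > 2.706, we reject the null hypothesis — the data do not fit the 1:1 ratio.

13.520; not consistent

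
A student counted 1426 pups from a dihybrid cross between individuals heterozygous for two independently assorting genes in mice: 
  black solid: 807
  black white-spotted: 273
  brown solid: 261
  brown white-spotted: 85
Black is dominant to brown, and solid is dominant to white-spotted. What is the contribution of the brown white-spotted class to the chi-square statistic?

A dihybrid F₂ with independent assortment and complete dominance at both loci gives a 9:3:3:1 phenotypic ratio.
The 9:3:3:1 ratio has 16 parts, so with N = 1426 the expected counts are:
  black solid: 1426 × 9/16 = 802.125
  black white-spotted: 1426 × 3/16 = 267.375
  brown solid: 1426 × 3/16 = 267.375
  brown white-spotted: 1426 × 1/16 = 89.125
Contribution of brown white-spotted: (85 − 89.125)² / 89.125 = 0.1909

0.191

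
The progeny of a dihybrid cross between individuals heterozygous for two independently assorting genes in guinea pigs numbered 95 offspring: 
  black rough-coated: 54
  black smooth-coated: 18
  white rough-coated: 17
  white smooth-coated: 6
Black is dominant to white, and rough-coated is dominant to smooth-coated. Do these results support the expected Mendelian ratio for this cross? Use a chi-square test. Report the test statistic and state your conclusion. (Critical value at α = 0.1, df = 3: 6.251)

0.046; consistent

A dihybrid F₂ with independent assortment and complete dominance at both loci gives a 9:3:3:1 phenotypic ratio.
Total ratio parts = 16. Expected numbers out of 95:
  black rough-coated: 95 × 9/16 = 53.4375
  black smooth-coated: 95 × 3/16 = 17.8125
  white rough-coated: 95 × 3/16 = 17.8125
  white smooth-coated: 95 × 1/16 = 5.9375
χ² = Σ (O − E)² / E
  black rough-coated: (54 − 53.4375)² / 53.4375 = 0.0059
  black smooth-coated: (18 − 17.8125)² / 17.8125 = 0.0020
  white rough-coated: (17 − 17.8125)² / 17.8125 = 0.0371
  white smooth-coated: (6 − 5.9375)² / 5.9375 = 0.0007
χ² = 0.0059 + 0.0020 + 0.0371 + 0.0007 = 0.0457 ≈ 0.046
Degrees of freedom = 4 − 1 = 3; critical value at α = 0.1 is 6.251.
Since 0.046 < 6.251, we fail to reject the null hypothesis — the data are consistent with the 9:3:3:1 ratio.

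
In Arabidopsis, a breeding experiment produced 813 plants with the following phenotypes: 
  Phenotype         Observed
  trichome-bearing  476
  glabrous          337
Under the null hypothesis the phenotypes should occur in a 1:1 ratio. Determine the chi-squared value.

The 1:1 ratio has 2 parts, so with N = 813 the expected counts are:
  trichome-bearing: 813 × 1/2 = 406.5
  glabrous: 813 × 1/2 = 406.5
χ² = Σ (O − E)² / E
  trichome-bearing: (476 − 406.5)² / 406.5 = 11.8825
  glabrous: (337 − 406.5)² / 406.5 = 11.8825
χ² = 11.8825 + 11.8825 = 23.765

23.765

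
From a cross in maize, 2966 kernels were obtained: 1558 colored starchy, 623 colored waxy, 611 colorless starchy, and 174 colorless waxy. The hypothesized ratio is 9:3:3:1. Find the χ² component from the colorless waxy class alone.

Under the 9:3:3:1 hypothesis (Σ ratio = 16, N = 2966):
  colored starchy: 2966 × 9/16 = 1668.375
  colored waxy: 2966 × 3/16 = 556.125
  colorless starchy: 2966 × 3/16 = 556.125
  colorless waxy: 2966 × 1/16 = 185.375
Contribution of colorless waxy: (174 − 185.375)² / 185.375 = 0.6980

0.698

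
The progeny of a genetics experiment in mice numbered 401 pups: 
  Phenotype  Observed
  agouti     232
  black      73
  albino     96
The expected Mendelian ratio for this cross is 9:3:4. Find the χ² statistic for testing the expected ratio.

0.428

Under the 9:3:4 hypothesis (Σ ratio = 16, N = 401):
  agouti: 401 × 9/16 = 225.5625
  black: 401 × 3/16 = 75.1875
  albino: 401 × 4/16 = 100.25
χ² = Σ (O − E)² / E
  agouti: (232 − 225.5625)² / 225.5625 = 0.1837
  black: (73 − 75.1875)² / 75.1875 = 0.0636
  albino: (96 − 100.25)² / 100.25 = 0.1802
χ² = 0.1837 + 0.0636 + 0.1802 = 0.4275 ≈ 0.428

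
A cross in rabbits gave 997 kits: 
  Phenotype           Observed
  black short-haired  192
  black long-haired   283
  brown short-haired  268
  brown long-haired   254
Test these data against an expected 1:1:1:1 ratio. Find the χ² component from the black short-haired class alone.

13.150

Under the 1:1:1:1 hypothesis (Σ ratio = 4, N = 997):
  black short-haired: 997 × 1/4 = 249.25
  black long-haired: 997 × 1/4 = 249.25
  brown short-haired: 997 × 1/4 = 249.25
  brown long-haired: 997 × 1/4 = 249.25
Contribution of black short-haired: (192 − 249.25)² / 249.25 = 13.1497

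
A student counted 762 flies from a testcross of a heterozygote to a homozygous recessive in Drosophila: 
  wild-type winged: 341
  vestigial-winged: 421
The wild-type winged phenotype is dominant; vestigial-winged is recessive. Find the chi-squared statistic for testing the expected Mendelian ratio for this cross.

8.399

A testcross of a heterozygote (Aa × aa) gives a 1:1 phenotypic ratio.
Expected counts for N = 762 under a 1:1 ratio (total parts = 2):
  wild-type winged: 762 × 1/2 = 381
  vestigial-winged: 762 × 1/2 = 381
χ² = Σ (O − E)² / E
  wild-type winged: (341 − 381)² / 381 = 4.1995
  vestigial-winged: (421 − 381)² / 381 = 4.1995
χ² = 4.1995 + 4.1995 = 8.399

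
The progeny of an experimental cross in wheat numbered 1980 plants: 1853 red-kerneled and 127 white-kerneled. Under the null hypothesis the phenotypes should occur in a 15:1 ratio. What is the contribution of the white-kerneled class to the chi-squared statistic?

The 15:1 ratio has 16 parts, so with N = 1980 the expected counts are:
  red-kerneled: 1980 × 15/16 = 1856.25
  white-kerneled: 1980 × 1/16 = 123.75
Contribution of white-kerneled: (127 − 123.75)² / 123.75 = 0.0854

0.085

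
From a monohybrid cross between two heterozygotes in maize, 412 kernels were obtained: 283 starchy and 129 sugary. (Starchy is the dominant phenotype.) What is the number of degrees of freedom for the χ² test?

1

For a monohybrid cross between heterozygotes with complete dominance, the expected phenotypic ratio is 3:1.
A goodness-of-fit test with 2 phenotype classes has df = 2 − 1 = 1.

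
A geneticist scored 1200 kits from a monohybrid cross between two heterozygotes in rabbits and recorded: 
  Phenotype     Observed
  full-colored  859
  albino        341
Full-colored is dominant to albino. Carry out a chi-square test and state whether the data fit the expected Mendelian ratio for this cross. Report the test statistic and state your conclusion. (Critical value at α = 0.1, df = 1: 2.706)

7.471; not consistent

For a monohybrid cross between heterozygotes with complete dominance, the expected phenotypic ratio is 3:1.
Expected counts for N = 1200 under a 3:1 ratio (total parts = 4):
  full-colored: 1200 × 3/4 = 900
  albino: 1200 × 1/4 = 300
χ² = Σ (O − E)² / E
  full-colored: (859 − 900)² / 900 = 1.8678
  albino: (341 − 300)² / 300 = 5.6033
χ² = 1.8678 + 5.6033 = 7.4711 ≈ 7.471
Degrees of freedom = 2 − 1 = 1; critical value at α = 0.1 is 2.706.
Since 7.471 > 2.706, we reject the null hypothesis — the data do not fit the 3:1 ratio.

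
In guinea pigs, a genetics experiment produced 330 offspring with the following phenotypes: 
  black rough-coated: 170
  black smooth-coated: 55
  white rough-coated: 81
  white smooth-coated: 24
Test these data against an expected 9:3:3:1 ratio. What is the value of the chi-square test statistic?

Total ratio parts = 16. Expected numbers out of 330:
  black rough-coated: 330 × 9/16 = 185.625
  black smooth-coated: 330 × 3/16 = 61.875
  white rough-coated: 330 × 3/16 = 61.875
  white smooth-coated: 330 × 1/16 = 20.625
χ² = Σ (O − E)² / E
  black rough-coated: (170 − 185.625)² / 185.625 = 1.3152
  black smooth-coated: (55 − 61.875)² / 61.875 = 0.7639
  white rough-coated: (81 − 61.875)² / 61.875 = 5.9114
  white smooth-coated: (24 − 20.625)² / 20.625 = 0.5523
χ² = 1.3152 + 0.7639 + 5.9114 + 0.5523 = 8.5428 ≈ 8.543

8.543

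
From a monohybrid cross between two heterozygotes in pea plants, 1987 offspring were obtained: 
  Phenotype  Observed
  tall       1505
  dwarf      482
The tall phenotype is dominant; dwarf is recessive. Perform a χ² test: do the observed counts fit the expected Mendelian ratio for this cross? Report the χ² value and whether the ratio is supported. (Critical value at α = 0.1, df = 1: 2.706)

0.584; consistent

For a monohybrid cross between heterozygotes with complete dominance, the expected phenotypic ratio is 3:1.
Expected counts for N = 1987 under a 3:1 ratio (total parts = 4):
  tall: 1987 × 3/4 = 1490.25
  dwarf: 1987 × 1/4 = 496.75
χ² = Σ (O − E)² / E
  tall: (1505 − 1490.25)² / 1490.25 = 0.1460
  dwarf: (482 − 496.75)² / 496.75 = 0.4380
χ² = 0.1460 + 0.4380 = 0.584
Degrees of freedom = 2 − 1 = 1; critical value at α = 0.1 is 2.706.
Since 0.584 < 2.706, we fail to reject the null hypothesis — the data are consistent with the 3:1 ratio.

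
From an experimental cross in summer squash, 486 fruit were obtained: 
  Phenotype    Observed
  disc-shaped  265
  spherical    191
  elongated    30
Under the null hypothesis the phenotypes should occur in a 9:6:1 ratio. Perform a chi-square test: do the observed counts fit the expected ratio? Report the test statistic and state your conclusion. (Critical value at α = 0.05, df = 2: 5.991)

0.681; consistent

The 9:6:1 ratio has 16 parts, so with N = 486 the expected counts are:
  disc-shaped: 486 × 9/16 = 273.375
  spherical: 486 × 6/16 = 182.25
  elongated: 486 × 1/16 = 30.375
χ² = Σ (O − E)² / E
  disc-shaped: (265 − 273.375)² / 273.375 = 0.2566
  spherical: (191 − 182.25)² / 182.25 = 0.4201
  elongated: (30 − 30.375)² / 30.375 = 0.0046
χ² = 0.2566 + 0.4201 + 0.0046 = 0.6813 ≈ 0.681
Degrees of freedom = 3 − 1 = 2; critical value at α = 0.05 is 5.991.
Since 0.681 < 5.991, we fail to reject the null hypothesis — the data are consistent with the 9:6:1 ratio.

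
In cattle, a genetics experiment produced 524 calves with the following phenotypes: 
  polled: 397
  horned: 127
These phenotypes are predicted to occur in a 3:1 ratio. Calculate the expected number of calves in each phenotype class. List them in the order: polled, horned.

393, 131

Expected counts for N = 524 under a 3:1 ratio (total parts = 4):
  polled: 524 × 3/4 = 393
  horned: 524 × 1/4 = 131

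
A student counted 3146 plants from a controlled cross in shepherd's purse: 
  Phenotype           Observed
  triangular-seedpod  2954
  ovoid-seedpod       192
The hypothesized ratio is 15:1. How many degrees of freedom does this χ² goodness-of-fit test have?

A goodness-of-fit test with 2 phenotype classes has df = 2 − 1 = 1.

1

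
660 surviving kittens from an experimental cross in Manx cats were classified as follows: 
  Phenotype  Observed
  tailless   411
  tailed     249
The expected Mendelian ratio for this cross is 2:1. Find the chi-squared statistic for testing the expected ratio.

Total ratio parts = 3. Expected numbers out of 660:
  tailless: 660 × 2/3 = 440
  tailed: 660 × 1/3 = 220
χ² = Σ (O − E)² / E
  tailless: (411 − 440)² / 440 = 1.9114
  tailed: (249 − 220)² / 220 = 3.8227
χ² = 1.9114 + 3.8227 = 5.7341 ≈ 5.734

5.734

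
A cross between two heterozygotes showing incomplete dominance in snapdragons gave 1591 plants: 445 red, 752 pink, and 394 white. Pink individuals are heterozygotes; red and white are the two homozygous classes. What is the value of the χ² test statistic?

With incomplete dominance, a heterozygote × heterozygote cross gives a 1:2:1 phenotypic ratio.
Total ratio parts = 4. Expected numbers out of 1591:
  red: 1591 × 1/4 = 397.75
  pink: 1591 × 2/4 = 795.5
  white: 1591 × 1/4 = 397.75
χ² = Σ (O − E)² / E
  red: (445 − 397.75)² / 397.75 = 5.6130
  pink: (752 − 795.5)² / 795.5 = 2.3787
  white: (394 − 397.75)² / 397.75 = 0.0354
χ² = 5.6130 + 2.3787 + 0.0354 = 8.0271 ≈ 8.027

8.027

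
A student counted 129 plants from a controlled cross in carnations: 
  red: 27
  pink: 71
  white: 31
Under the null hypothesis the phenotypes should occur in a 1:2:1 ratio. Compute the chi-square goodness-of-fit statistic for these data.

Expected counts for N = 129 under a 1:2:1 ratio (total parts = 4):
  red: 129 × 1/4 = 32.25
  pink: 129 × 2/4 = 64.5
  white: 129 × 1/4 = 32.25
χ² = Σ (O − E)² / E
  red: (27 − 32.25)² / 32.25 = 0.8547
  pink: (71 − 64.5)² / 64.5 = 0.6550
  white: (31 − 32.25)² / 32.25 = 0.0484
χ² = 0.8547 + 0.6550 + 0.0484 = 1.5581 ≈ 1.558

1.558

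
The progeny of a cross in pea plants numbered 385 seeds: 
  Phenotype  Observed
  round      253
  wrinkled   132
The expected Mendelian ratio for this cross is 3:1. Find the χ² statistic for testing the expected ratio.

Under the 3:1 hypothesis (Σ ratio = 4, N = 385):
  round: 385 × 3/4 = 288.75
  wrinkled: 385 × 1/4 = 96.25
χ² = Σ (O − E)² / E
  round: (253 − 288.75)² / 288.75 = 4.4262
  wrinkled: (132 − 96.25)² / 96.25 = 13.2786
χ² = 4.4262 + 13.2786 = 17.7048 ≈ 17.705

17.705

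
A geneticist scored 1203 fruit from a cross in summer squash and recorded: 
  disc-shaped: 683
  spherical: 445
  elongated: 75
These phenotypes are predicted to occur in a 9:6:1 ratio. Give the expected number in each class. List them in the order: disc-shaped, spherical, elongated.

676.6875, 451.125, 75.1875

Expected counts for N = 1203 under a 9:6:1 ratio (total parts = 16):
  disc-shaped: 1203 × 9/16 = 676.6875
  spherical: 1203 × 6/16 = 451.125
  elongated: 1203 × 1/16 = 75.1875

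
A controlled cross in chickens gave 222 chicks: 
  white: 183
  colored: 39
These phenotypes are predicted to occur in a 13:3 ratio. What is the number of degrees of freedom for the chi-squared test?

1

A goodness-of-fit test with 2 phenotype classes has df = 2 − 1 = 1.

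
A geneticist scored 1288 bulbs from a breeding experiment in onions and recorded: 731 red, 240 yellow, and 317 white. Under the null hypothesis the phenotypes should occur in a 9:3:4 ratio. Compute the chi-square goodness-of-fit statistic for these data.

0.145

Expected counts for N = 1288 under a 9:3:4 ratio (total parts = 16):
  red: 1288 × 9/16 = 724.5
  yellow: 1288 × 3/16 = 241.5
  white: 1288 × 4/16 = 322
χ² = Σ (O − E)² / E
  red: (731 − 724.5)² / 724.5 = 0.0583
  yellow: (240 − 241.5)² / 241.5 = 0.0093
  white: (317 − 322)² / 322 = 0.0776
χ² = 0.0583 + 0.0093 + 0.0776 = 0.1452 ≈ 0.145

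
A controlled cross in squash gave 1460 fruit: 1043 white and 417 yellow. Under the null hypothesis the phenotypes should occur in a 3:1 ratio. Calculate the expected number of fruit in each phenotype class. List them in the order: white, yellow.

1095, 365

Expected counts for N = 1460 under a 3:1 ratio (total parts = 4):
  white: 1460 × 3/4 = 1095
  yellow: 1460 × 1/4 = 365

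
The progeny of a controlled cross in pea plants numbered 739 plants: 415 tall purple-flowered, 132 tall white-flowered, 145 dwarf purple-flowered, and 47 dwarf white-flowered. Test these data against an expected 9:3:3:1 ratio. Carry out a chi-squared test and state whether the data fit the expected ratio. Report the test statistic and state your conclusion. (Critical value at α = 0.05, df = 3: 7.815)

0.625; consistent

Under the 9:3:3:1 hypothesis (Σ ratio = 16, N = 739):
  tall purple-flowered: 739 × 9/16 = 415.6875
  tall white-flowered: 739 × 3/16 = 138.5625
  dwarf purple-flowered: 739 × 3/16 = 138.5625
  dwarf white-flowered: 739 × 1/16 = 46.1875
χ² = Σ (O − E)² / E
  tall purple-flowered: (415 − 415.6875)² / 415.6875 = 0.0011
  tall white-flowered: (132 − 138.5625)² / 138.5625 = 0.3108
  dwarf purple-flowered: (145 − 138.5625)² / 138.5625 = 0.2991
  dwarf white-flowered: (47 − 46.1875)² / 46.1875 = 0.0143
χ² = 0.0011 + 0.3108 + 0.2991 + 0.0143 = 0.6253 ≈ 0.625
Degrees of freedom = 4 − 1 = 3; critical value at α = 0.05 is 7.815.
Since 0.625 < 7.815, we fail to reject the null hypothesis — the data are consistent with the 9:3:3:1 ratio.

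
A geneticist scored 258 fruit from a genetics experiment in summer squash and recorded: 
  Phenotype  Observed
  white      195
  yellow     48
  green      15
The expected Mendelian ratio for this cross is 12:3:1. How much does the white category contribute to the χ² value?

Total ratio parts = 16. Expected numbers out of 258:
  white: 258 × 12/16 = 193.5
  yellow: 258 × 3/16 = 48.375
  green: 258 × 1/16 = 16.125
Contribution of white: (195 − 193.5)² / 193.5 = 0.0116

0.012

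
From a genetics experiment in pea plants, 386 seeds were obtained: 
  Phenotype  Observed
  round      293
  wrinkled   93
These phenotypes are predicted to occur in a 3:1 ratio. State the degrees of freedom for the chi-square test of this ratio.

A goodness-of-fit test with 2 phenotype classes has df = 2 − 1 = 1.

1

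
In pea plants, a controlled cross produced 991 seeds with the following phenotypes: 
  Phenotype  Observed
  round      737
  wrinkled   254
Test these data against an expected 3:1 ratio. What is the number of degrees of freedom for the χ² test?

1

A goodness-of-fit test with 2 phenotype classes has df = 2 − 1 = 1.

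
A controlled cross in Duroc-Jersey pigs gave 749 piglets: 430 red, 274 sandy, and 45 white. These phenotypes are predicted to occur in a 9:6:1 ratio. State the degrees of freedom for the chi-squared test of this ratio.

2

A goodness-of-fit test with 3 phenotype classes has df = 3 − 1 = 2.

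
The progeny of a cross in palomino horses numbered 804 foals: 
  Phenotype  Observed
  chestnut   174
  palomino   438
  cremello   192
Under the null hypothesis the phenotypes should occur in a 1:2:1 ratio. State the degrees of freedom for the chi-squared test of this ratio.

A goodness-of-fit test with 3 phenotype classes has df = 3 − 1 = 2.

2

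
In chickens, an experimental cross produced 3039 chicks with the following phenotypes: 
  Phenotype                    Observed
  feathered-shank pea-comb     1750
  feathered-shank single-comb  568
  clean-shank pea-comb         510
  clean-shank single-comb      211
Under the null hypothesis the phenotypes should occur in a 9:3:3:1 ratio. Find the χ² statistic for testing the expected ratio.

9.582

Expected counts for N = 3039 under a 9:3:3:1 ratio (total parts = 16):
  feathered-shank pea-comb: 3039 × 9/16 = 1709.4375
  feathered-shank single-comb: 3039 × 3/16 = 569.8125
  clean-shank pea-comb: 3039 × 3/16 = 569.8125
  clean-shank single-comb: 3039 × 1/16 = 189.9375
χ² = Σ (O − E)² / E
  feathered-shank pea-comb: (1750 − 1709.4375)² / 1709.4375 = 0.9625
  feathered-shank single-comb: (568 − 569.8125)² / 569.8125 = 0.0058
  clean-shank pea-comb: (510 − 569.8125)² / 569.8125 = 6.2784
  clean-shank single-comb: (211 − 189.9375)² / 189.9375 = 2.3357
χ² = 0.9625 + 0.0058 + 6.2784 + 2.3357 = 9.5824 ≈ 9.582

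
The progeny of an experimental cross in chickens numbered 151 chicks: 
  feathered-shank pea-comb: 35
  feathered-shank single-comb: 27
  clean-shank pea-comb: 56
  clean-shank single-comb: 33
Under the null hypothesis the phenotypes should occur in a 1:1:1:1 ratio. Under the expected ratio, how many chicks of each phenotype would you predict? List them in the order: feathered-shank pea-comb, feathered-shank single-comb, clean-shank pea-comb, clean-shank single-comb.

37.75, 37.75, 37.75, 37.75

Total ratio parts = 4. Expected numbers out of 151:
  feathered-shank pea-comb: 151 × 1/4 = 37.75
  feathered-shank single-comb: 151 × 1/4 = 37.75
  clean-shank pea-comb: 151 × 1/4 = 37.75
  clean-shank single-comb: 151 × 1/4 = 37.75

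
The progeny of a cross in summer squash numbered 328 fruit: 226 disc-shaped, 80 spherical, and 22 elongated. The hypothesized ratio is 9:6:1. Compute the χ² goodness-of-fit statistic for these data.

Total ratio parts = 16. Expected numbers out of 328:
  disc-shaped: 328 × 9/16 = 184.5
  spherical: 328 × 6/16 = 123
  elongated: 328 × 1/16 = 20.5
χ² = Σ (O − E)² / E
  disc-shaped: (226 − 184.5)² / 184.5 = 9.3347
  spherical: (80 − 123)² / 123 = 15.0325
  elongated: (22 − 20.5)² / 20.5 = 0.1098
χ² = 9.3347 + 15.0325 + 0.1098 = 24.477

24.477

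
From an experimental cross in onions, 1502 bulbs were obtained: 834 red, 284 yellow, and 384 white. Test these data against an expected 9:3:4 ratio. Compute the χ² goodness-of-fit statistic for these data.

0.352

Total ratio parts = 16. Expected numbers out of 1502:
  red: 1502 × 9/16 = 844.875
  yellow: 1502 × 3/16 = 281.625
  white: 1502 × 4/16 = 375.5
χ² = Σ (O − E)² / E
  red: (834 − 844.875)² / 844.875 = 0.1400
  yellow: (284 − 281.625)² / 281.625 = 0.0200
  white: (384 − 375.5)² / 375.5 = 0.1924
χ² = 0.1400 + 0.0200 + 0.1924 = 0.3524 ≈ 0.352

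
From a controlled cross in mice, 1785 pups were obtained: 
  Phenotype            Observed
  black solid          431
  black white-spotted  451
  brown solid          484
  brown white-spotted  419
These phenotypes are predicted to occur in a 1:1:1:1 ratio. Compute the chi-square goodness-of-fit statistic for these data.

5.429

The 1:1:1:1 ratio has 4 parts, so with N = 1785 the expected counts are:
  black solid: 1785 × 1/4 = 446.25
  black white-spotted: 1785 × 1/4 = 446.25
  brown solid: 1785 × 1/4 = 446.25
  brown white-spotted: 1785 × 1/4 = 446.25
χ² = Σ (O − E)² / E
  black solid: (431 − 446.25)² / 446.25 = 0.5211
  black white-spotted: (451 − 446.25)² / 446.25 = 0.0506
  brown solid: (484 − 446.25)² / 446.25 = 3.1934
  brown white-spotted: (419 − 446.25)² / 446.25 = 1.6640
χ² = 0.5211 + 0.0506 + 3.1934 + 1.6640 = 5.4291 ≈ 5.429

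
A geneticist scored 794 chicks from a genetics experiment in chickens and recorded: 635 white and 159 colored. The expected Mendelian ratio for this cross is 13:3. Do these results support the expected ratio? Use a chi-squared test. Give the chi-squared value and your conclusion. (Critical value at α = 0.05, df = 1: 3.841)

0.848; consistent

Under the 13:3 hypothesis (Σ ratio = 16, N = 794):
  white: 794 × 13/16 = 645.125
  colored: 794 × 3/16 = 148.875
χ² = Σ (O − E)² / E
  white: (635 − 645.125)² / 645.125 = 0.1589
  colored: (159 − 148.875)² / 148.875 = 0.6886
χ² = 0.1589 + 0.6886 = 0.8475 ≈ 0.848
Degrees of freedom = 2 − 1 = 1; critical value at α = 0.05 is 3.841.
Since 0.848 < 3.841, we fail to reject the null hypothesis — the data are consistent with the 13:3 ratio.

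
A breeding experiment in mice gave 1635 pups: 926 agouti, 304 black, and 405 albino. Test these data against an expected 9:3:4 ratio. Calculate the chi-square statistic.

Expected counts for N = 1635 under a 9:3:4 ratio (total parts = 16):
  agouti: 1635 × 9/16 = 919.6875
  black: 1635 × 3/16 = 306.5625
  albino: 1635 × 4/16 = 408.75
χ² = Σ (O − E)² / E
  agouti: (926 − 919.6875)² / 919.6875 = 0.0433
  black: (304 − 306.5625)² / 306.5625 = 0.0214
  albino: (405 − 408.75)² / 408.75 = 0.0344
χ² = 0.0433 + 0.0214 + 0.0344 = 0.0991 ≈ 0.099

0.099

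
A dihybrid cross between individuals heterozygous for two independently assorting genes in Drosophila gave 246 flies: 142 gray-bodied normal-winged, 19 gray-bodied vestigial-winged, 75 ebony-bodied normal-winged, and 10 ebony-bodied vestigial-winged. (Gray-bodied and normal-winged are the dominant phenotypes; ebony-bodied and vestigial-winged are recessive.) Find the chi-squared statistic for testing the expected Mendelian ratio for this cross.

36.002

A dihybrid F₂ with independent assortment and complete dominance at both loci gives a 9:3:3:1 phenotypic ratio.
Expected counts for N = 246 under a 9:3:3:1 ratio (total parts = 16):
  gray-bodied normal-winged: 246 × 9/16 = 138.375
  gray-bodied vestigial-winged: 246 × 3/16 = 46.125
  ebony-bodied normal-winged: 246 × 3/16 = 46.125
  ebony-bodied vestigial-winged: 246 × 1/16 = 15.375
χ² = Σ (O − E)² / E
  gray-bodied normal-winged: (142 − 138.375)² / 138.375 = 0.0950
  gray-bodied vestigial-winged: (19 − 46.125)² / 46.125 = 15.9516
  ebony-bodied normal-winged: (75 − 46.125)² / 46.125 = 18.0762
  ebony-bodied vestigial-winged: (10 − 15.375)² / 15.375 = 1.8791
χ² = 0.0950 + 15.9516 + 18.0762 + 1.8791 = 36.0019 ≈ 36.002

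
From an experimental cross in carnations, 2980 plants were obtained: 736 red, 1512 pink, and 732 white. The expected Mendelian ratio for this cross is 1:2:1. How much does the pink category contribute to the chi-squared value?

0.325

Total ratio parts = 4. Expected numbers out of 2980:
  red: 2980 × 1/4 = 745
  pink: 2980 × 2/4 = 1490
  white: 2980 × 1/4 = 745
Contribution of pink: (1512 − 1490)² / 1490 = 0.3248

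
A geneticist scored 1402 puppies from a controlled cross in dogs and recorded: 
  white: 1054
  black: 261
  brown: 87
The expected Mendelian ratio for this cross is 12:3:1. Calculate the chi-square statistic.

Total ratio parts = 16. Expected numbers out of 1402:
  white: 1402 × 12/16 = 1051.5
  black: 1402 × 3/16 = 262.875
  brown: 1402 × 1/16 = 87.625
χ² = Σ (O − E)² / E
  white: (1054 − 1051.5)² / 1051.5 = 0.0059
  black: (261 − 262.875)² / 262.875 = 0.0134
  brown: (87 − 87.625)² / 87.625 = 0.0045
χ² = 0.0059 + 0.0134 + 0.0045 = 0.0238 ≈ 0.024

0.024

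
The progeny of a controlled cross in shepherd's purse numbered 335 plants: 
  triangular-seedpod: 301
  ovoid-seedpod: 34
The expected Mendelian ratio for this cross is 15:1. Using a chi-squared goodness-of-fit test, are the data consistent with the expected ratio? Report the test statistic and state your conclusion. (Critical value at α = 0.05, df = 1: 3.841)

8.693; not consistent

Total ratio parts = 16. Expected numbers out of 335:
  triangular-seedpod: 335 × 15/16 = 314.0625
  ovoid-seedpod: 335 × 1/16 = 20.9375
χ² = Σ (O − E)² / E
  triangular-seedpod: (301 − 314.0625)² / 314.0625 = 0.5433
  ovoid-seedpod: (34 − 20.9375)² / 20.9375 = 8.1494
χ² = 0.5433 + 8.1494 = 8.6927 ≈ 8.693
Degrees of freedom = 2 − 1 = 1; critical value at α = 0.05 is 3.841.
Since 8.693 > 3.841, we reject the null hypothesis — the data do not fit the 15:1 ratio.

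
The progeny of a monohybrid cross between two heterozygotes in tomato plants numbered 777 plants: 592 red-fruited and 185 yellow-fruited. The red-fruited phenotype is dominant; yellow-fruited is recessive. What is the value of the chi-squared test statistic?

0.587

For a monohybrid cross between heterozygotes with complete dominance, the expected phenotypic ratio is 3:1.
Under the 3:1 hypothesis (Σ ratio = 4, N = 777):
  red-fruited: 777 × 3/4 = 582.75
  yellow-fruited: 777 × 1/4 = 194.25
χ² = Σ (O − E)² / E
  red-fruited: (592 − 582.75)² / 582.75 = 0.1468
  yellow-fruited: (185 − 194.25)² / 194.25 = 0.4405
χ² = 0.1468 + 0.4405 = 0.5873 ≈ 0.587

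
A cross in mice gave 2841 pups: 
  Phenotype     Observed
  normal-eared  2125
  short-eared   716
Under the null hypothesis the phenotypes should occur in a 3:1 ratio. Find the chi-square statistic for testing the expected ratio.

0.062

Expected counts for N = 2841 under a 3:1 ratio (total parts = 4):
  normal-eared: 2841 × 3/4 = 2130.75
  short-eared: 2841 × 1/4 = 710.25
χ² = Σ (O − E)² / E
  normal-eared: (2125 − 2130.75)² / 2130.75 = 0.0155
  short-eared: (716 − 710.25)² / 710.25 = 0.0466
χ² = 0.0155 + 0.0466 = 0.0621 ≈ 0.062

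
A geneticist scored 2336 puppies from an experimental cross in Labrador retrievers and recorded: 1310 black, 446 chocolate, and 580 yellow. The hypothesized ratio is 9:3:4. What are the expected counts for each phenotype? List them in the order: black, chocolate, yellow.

Expected counts for N = 2336 under a 9:3:4 ratio (total parts = 16):
  black: 2336 × 9/16 = 1314
  chocolate: 2336 × 3/16 = 438
  yellow: 2336 × 4/16 = 584

1314, 438, 584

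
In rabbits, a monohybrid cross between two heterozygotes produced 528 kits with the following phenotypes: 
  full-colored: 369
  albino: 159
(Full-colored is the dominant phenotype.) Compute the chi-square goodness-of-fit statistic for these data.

7.364

For a monohybrid cross between heterozygotes with complete dominance, the expected phenotypic ratio is 3:1.
The 3:1 ratio has 4 parts, so with N = 528 the expected counts are:
  full-colored: 528 × 3/4 = 396
  albino: 528 × 1/4 = 132
χ² = Σ (O − E)² / E
  full-colored: (369 − 396)² / 396 = 1.8409
  albino: (159 − 132)² / 132 = 5.5227
χ² = 1.8409 + 5.5227 = 7.3636 ≈ 7.364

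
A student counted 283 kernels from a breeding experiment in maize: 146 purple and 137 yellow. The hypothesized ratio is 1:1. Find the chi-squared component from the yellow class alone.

Under the 1:1 hypothesis (Σ ratio = 2, N = 283):
  purple: 283 × 1/2 = 141.5
  yellow: 283 × 1/2 = 141.5
Contribution of yellow: (137 − 141.5)² / 141.5 = 0.1431

0.143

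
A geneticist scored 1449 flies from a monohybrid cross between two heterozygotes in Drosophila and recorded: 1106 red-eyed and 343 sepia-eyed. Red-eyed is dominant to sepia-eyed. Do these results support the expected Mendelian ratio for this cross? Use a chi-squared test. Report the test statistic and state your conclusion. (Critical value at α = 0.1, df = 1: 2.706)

1.364; consistent

For a monohybrid cross between heterozygotes with complete dominance, the expected phenotypic ratio is 3:1.
Under the 3:1 hypothesis (Σ ratio = 4, N = 1449):
  red-eyed: 1449 × 3/4 = 1086.75
  sepia-eyed: 1449 × 1/4 = 362.25
χ² = Σ (O − E)² / E
  red-eyed: (1106 − 1086.75)² / 1086.75 = 0.3410
  sepia-eyed: (343 − 362.25)² / 362.25 = 1.0229
χ² = 0.3410 + 1.0229 = 1.3639 ≈ 1.364
Degrees of freedom = 2 − 1 = 1; critical value at α = 0.1 is 2.706.
Since 1.364 < 2.706, we fail to reject the null hypothesis — the data are consistent with the 3:1 ratio.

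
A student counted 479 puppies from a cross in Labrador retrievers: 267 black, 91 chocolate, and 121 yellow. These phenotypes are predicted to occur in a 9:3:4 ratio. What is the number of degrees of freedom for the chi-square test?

2

A goodness-of-fit test with 3 phenotype classes has df = 3 − 1 = 2.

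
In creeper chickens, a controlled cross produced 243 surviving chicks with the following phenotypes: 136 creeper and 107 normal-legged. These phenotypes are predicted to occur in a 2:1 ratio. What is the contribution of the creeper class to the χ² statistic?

4.173

Expected counts for N = 243 under a 2:1 ratio (total parts = 3):
  creeper: 243 × 2/3 = 162
  normal-legged: 243 × 1/3 = 81
Contribution of creeper: (136 − 162)² / 162 = 4.1728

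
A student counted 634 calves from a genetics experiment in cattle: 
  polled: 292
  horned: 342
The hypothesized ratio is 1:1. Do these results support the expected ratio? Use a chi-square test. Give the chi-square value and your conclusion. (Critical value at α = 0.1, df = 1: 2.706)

Under the 1:1 hypothesis (Σ ratio = 2, N = 634):
  polled: 634 × 1/2 = 317
  horned: 634 × 1/2 = 317
χ² = Σ (O − E)² / E
  polled: (292 − 317)² / 317 = 1.9716
  horned: (342 − 317)² / 317 = 1.9716
χ² = 1.9716 + 1.9716 = 3.9432 ≈ 3.943
Degrees of freedom = 2 − 1 = 1; critical value at α = 0.1 is 2.706.
Since 3.943 > 2.706, we reject the null hypothesis — the data do not fit the 1:1 ratio.

3.943; not consistent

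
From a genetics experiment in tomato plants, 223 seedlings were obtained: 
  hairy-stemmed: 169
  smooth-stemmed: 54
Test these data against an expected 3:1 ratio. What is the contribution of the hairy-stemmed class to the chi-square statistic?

Total ratio parts = 4. Expected numbers out of 223:
  hairy-stemmed: 223 × 3/4 = 167.25
  smooth-stemmed: 223 × 1/4 = 55.75
Contribution of hairy-stemmed: (169 − 167.25)² / 167.25 = 0.0183

0.018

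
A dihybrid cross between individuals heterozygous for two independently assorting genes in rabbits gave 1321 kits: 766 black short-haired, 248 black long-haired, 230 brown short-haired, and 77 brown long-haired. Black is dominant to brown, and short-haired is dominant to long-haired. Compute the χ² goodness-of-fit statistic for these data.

A dihybrid F₂ with independent assortment and complete dominance at both loci gives a 9:3:3:1 phenotypic ratio.
The 9:3:3:1 ratio has 16 parts, so with N = 1321 the expected counts are:
  black short-haired: 1321 × 9/16 = 743.0625
  black long-haired: 1321 × 3/16 = 247.6875
  brown short-haired: 1321 × 3/16 = 247.6875
  brown long-haired: 1321 × 1/16 = 82.5625
χ² = Σ (O − E)² / E
  black short-haired: (766 − 743.0625)² / 743.0625 = 0.7081
  black long-haired: (248 − 247.6875)² / 247.6875 = 0.0004
  brown short-haired: (230 − 247.6875)² / 247.6875 = 1.2631
  brown long-haired: (77 − 82.5625)² / 82.5625 = 0.3748
χ² = 0.7081 + 0.0004 + 1.2631 + 0.3748 = 2.3464 ≈ 2.346

2.346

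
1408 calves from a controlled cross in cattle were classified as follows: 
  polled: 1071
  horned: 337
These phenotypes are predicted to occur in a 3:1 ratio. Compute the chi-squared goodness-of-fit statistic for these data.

0.852

Total ratio parts = 4. Expected numbers out of 1408:
  polled: 1408 × 3/4 = 1056
  horned: 1408 × 1/4 = 352
χ² = Σ (O − E)² / E
  polled: (1071 − 1056)² / 1056 = 0.2131
  horned: (337 − 352)² / 352 = 0.6392
χ² = 0.2131 + 0.6392 = 0.8523 ≈ 0.852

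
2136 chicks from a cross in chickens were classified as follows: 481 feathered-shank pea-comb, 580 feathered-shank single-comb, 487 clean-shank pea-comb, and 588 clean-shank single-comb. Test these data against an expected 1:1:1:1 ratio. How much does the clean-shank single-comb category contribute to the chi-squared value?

Total ratio parts = 4. Expected numbers out of 2136:
  feathered-shank pea-comb: 2136 × 1/4 = 534
  feathered-shank single-comb: 2136 × 1/4 = 534
  clean-shank pea-comb: 2136 × 1/4 = 534
  clean-shank single-comb: 2136 × 1/4 = 534
Contribution of clean-shank single-comb: (588 − 534)² / 534 = 5.4607

5.461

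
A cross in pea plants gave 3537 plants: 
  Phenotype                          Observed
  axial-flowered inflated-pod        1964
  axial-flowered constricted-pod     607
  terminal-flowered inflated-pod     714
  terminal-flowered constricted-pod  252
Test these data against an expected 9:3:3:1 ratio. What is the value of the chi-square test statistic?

Under the 9:3:3:1 hypothesis (Σ ratio = 16, N = 3537):
  axial-flowered inflated-pod: 3537 × 9/16 = 1989.5625
  axial-flowered constricted-pod: 3537 × 3/16 = 663.1875
  terminal-flowered inflated-pod: 3537 × 3/16 = 663.1875
  terminal-flowered constricted-pod: 3537 × 1/16 = 221.0625
χ² = Σ (O − E)² / E
  axial-flowered inflated-pod: (1964 − 1989.5625)² / 1989.5625 = 0.3284
  axial-flowered constricted-pod: (607 − 663.1875)² / 663.1875 = 4.7604
  terminal-flowered inflated-pod: (714 − 663.1875)² / 663.1875 = 3.8932
  terminal-flowered constricted-pod: (252 − 221.0625)² / 221.0625 = 4.3297
χ² = 0.3284 + 4.7604 + 3.8932 + 4.3297 = 13.3117 ≈ 13.312

13.312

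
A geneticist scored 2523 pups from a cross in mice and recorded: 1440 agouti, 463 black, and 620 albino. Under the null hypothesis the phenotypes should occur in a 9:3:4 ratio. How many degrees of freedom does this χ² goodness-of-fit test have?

A goodness-of-fit test with 3 phenotype classes has df = 3 − 1 = 2.

2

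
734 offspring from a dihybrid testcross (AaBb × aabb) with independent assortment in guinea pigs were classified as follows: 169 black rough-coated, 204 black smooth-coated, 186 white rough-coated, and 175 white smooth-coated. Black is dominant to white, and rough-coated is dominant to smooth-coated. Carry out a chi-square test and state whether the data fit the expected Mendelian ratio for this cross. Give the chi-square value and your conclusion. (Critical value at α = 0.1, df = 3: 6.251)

3.864; consistent

A dihybrid testcross with independent assortment gives a 1:1:1:1 ratio.
Under the 1:1:1:1 hypothesis (Σ ratio = 4, N = 734):
  black rough-coated: 734 × 1/4 = 183.5
  black smooth-coated: 734 × 1/4 = 183.5
  white rough-coated: 734 × 1/4 = 183.5
  white smooth-coated: 734 × 1/4 = 183.5
χ² = Σ (O − E)² / E
  black rough-coated: (169 − 183.5)² / 183.5 = 1.1458
  black smooth-coated: (204 − 183.5)² / 183.5 = 2.2902
  white rough-coated: (186 − 183.5)² / 183.5 = 0.0341
  white smooth-coated: (175 − 183.5)² / 183.5 = 0.3937
χ² = 1.1458 + 2.2902 + 0.0341 + 0.3937 = 3.8638 ≈ 3.864
Degrees of freedom = 4 − 1 = 3; critical value at α = 0.1 is 6.251.
Since 3.864 < 6.251, we fail to reject the null hypothesis — the data are consistent with the 1:1:1:1 ratio.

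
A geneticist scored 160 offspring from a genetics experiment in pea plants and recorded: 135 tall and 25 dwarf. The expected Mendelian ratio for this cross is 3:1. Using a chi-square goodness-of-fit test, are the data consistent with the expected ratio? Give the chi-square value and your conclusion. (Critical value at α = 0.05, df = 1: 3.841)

The 3:1 ratio has 4 parts, so with N = 160 the expected counts are:
  tall: 160 × 3/4 = 120
  dwarf: 160 × 1/4 = 40
χ² = Σ (O − E)² / E
  tall: (135 − 120)² / 120 = 1.8750
  dwarf: (25 − 40)² / 40 = 5.6250
χ² = 1.8750 + 5.6250 = 7.500
Degrees of freedom = 2 − 1 = 1; critical value at α = 0.05 is 3.841.
Since 7.500 > 3.841, we reject the null hypothesis — the data do not fit the 3:1 ratio.

7.500; not consistent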